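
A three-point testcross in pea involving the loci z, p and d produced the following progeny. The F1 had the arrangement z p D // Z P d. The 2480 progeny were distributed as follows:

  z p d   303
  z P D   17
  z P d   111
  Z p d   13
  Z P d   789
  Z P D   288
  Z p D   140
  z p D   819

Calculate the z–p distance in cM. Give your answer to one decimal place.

11.3 cM

The two rarest classes, z P D and Z p d, are the double crossovers. Comparing them with the parentals, only the p allele has switched, so p is the middle locus and the order is d – p – z.
Crossovers in the p–z interval produce the single-crossover classes Z p D and z P d (140 + 111 = 251) plus the double crossovers (30).
RF(p–z) = (251 + 30) / 2480 = 281/2480 = 0.1133 → 11.3 cM.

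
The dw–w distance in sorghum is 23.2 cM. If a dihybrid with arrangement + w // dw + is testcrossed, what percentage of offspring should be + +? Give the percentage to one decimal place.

11.6%

A map distance of 23.2 cM corresponds to a recombination frequency of 0.232.
The F1 is + w / dw +, so + + is a recombinant gamete class with expected frequency r/2 = 0.232/2 = 0.1160.
That is 0.1160 = 11.6% of the progeny.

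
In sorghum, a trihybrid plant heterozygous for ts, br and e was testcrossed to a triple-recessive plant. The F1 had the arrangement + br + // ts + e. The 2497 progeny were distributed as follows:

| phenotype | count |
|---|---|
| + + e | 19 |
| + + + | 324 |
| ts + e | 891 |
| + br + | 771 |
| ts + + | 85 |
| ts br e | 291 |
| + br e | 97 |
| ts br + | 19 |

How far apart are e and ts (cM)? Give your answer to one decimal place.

The two rarest classes, ts br + and + + e, are the double crossovers. Comparing them with the parentals, only the ts allele has switched, so ts is the middle locus and the order is e – ts – br.
Crossovers in the e–ts interval produce the single-crossover classes + br e and ts + + (97 + 85 = 182) plus the double crossovers (38).
RF(e–ts) = (182 + 38) / 2497 = 220/2497 = 0.0881 → 8.8 cM.

8.8 cM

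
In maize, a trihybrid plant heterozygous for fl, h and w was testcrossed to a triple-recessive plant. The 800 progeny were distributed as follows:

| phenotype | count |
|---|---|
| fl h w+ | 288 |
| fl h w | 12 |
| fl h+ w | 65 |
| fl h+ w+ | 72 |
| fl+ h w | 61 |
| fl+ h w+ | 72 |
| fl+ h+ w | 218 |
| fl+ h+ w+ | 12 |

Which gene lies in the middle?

The two most frequent reciprocal classes, fl+ h+ w and fl h w+, are the parental types, so the F1 was fl+ h+ w / fl h w+.
The two rarest classes, fl+ h+ w+ and fl h w, are the double crossovers. Comparing them with the parentals, only the w allele has switched, so w is the middle locus and the order is fl – w – h.

w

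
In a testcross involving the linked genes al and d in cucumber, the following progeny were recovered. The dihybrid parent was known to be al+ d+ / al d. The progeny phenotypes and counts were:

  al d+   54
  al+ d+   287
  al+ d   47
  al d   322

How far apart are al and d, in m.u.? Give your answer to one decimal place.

14.2 m.u.

The recombinant classes are al+ d and al d+: 47 + 54 = 101.
Recombination frequency = 101/710 = 0.1423 ≈ 14.2%, i.e. 14.2 m.u.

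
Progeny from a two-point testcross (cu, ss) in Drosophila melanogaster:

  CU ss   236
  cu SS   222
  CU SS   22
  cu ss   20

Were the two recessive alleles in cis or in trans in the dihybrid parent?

trans

The two most frequent classes are CU ss (236) and cu SS (222); these are the parental (non-recombinant) types.
So the F1 carried CU ss on one chromosome and cu SS on the other — the recessive alleles are on opposite chromosomes (trans / repulsion).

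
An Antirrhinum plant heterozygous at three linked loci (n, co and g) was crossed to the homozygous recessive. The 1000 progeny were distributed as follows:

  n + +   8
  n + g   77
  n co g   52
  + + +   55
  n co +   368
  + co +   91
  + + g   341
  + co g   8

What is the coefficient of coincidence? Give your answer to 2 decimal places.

The two most frequent reciprocal classes, n co + and + + g, are the parental types, so the F1 was n co + / + + g.
The two rarest classes, n + + and + co g, are the double crossovers. Comparing them with the parentals, only the co allele has switched, so co is the middle locus and the order is g – co – n.
g–co: (107 + 16)/1000 = 0.1230; co–n: (168 + 16)/1000 = 0.1840.
Expected DCO frequency = 0.1230 × 0.1840 ≈ 0.02263; observed = 16/1000 ≈ 0.01600.
Coefficient of coincidence = 0.01600/0.02263 ≈ 0.71.

0.71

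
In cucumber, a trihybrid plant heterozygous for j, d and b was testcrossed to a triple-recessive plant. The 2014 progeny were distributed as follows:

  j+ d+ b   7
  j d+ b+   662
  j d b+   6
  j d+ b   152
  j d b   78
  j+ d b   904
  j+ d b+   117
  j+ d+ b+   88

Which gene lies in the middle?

d

The two most frequent reciprocal classes, j+ d b and j d+ b+, are the parental types, so the F1 was j+ d b / j d+ b+.
The two rarest classes, j+ d+ b and j d b+, are the double crossovers. Comparing them with the parentals, only the d allele has switched, so d is the middle locus and the order is b – d – j.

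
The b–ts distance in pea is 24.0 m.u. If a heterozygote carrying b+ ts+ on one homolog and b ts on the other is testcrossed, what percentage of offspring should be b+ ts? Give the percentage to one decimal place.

12.0%

A map distance of 24.0 m.u. corresponds to a recombination frequency of 0.240.
The F1 is b+ ts+ / b ts, so b+ ts is a recombinant gamete class with expected frequency r/2 = 0.240/2 = 0.1200.
That is 0.1200 = 12.0% of the progeny.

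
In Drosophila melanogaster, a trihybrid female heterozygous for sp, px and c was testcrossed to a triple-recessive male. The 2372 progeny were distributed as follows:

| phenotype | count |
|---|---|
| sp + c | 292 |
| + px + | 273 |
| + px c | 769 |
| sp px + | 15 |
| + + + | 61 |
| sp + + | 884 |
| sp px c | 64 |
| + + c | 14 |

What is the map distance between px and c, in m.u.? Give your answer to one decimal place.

25.0 m.u.

The two most frequent reciprocal classes, + px c and sp + +, are the parental types, so the F1 was + px c / sp + +.
The two rarest classes, + + c and sp px +, are the double crossovers. Comparing them with the parentals, only the px allele has switched, so px is the middle locus and the order is c – px – sp.
Crossovers in the c–px interval produce the single-crossover classes + px + and sp + c (273 + 292 = 565) plus the double crossovers (29).
RF(c–px) = (565 + 29) / 2372 = 594/2372 = 0.2504 → 25.0 m.u.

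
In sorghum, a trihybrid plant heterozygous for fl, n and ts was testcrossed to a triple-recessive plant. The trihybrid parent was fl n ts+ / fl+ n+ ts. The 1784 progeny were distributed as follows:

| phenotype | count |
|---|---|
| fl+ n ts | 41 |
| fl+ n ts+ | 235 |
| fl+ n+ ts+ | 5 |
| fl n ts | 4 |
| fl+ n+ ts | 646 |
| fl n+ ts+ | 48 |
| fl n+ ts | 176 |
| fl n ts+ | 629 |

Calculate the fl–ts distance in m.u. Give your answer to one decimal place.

23.5 m.u.

The two rarest classes, fl n ts and fl+ n+ ts+, are the double crossovers. Comparing them with the parentals, only the ts allele has switched, so ts is the middle locus and the order is n – ts – fl.
Crossovers in the ts–fl interval produce the single-crossover classes fl+ n ts+ and fl n+ ts (235 + 176 = 411) plus the double crossovers (9).
RF(ts–fl) = (411 + 9) / 1784 = 420/1784 = 0.2354 → 23.5 m.u.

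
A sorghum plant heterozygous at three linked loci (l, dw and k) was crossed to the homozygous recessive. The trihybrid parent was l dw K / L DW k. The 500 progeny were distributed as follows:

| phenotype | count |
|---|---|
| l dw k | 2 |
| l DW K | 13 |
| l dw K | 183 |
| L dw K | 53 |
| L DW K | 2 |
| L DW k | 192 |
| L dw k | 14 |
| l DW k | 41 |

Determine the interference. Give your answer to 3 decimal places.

0.342

The two rarest classes, l dw k and L DW K, are the double crossovers. Comparing them with the parentals, only the k allele has switched, so k is the middle locus and the order is dw – k – l.
dw–k: (27 + 4)/500 = 0.0620; k–l: (94 + 4)/500 = 0.1960.
Expected DCO frequency = 0.0620 × 0.1960 ≈ 0.01215; observed = 4/500 ≈ 0.00800.
Coefficient of coincidence = 0.00800/0.01215 ≈ 0.658; interference = 1 − 0.658 = 0.342.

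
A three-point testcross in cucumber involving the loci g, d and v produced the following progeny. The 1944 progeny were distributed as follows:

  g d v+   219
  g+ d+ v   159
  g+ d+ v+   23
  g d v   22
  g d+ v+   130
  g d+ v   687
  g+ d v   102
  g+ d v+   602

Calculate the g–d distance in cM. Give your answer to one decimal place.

21.8 cM

The two most frequent reciprocal classes, g d+ v and g+ d v+, are the parental types, so the F1 was g d+ v / g+ d v+.
The two rarest classes, g d v and g+ d+ v+, are the double crossovers. Comparing them with the parentals, only the d allele has switched, so d is the middle locus and the order is v – d – g.
Crossovers in the d–g interval produce the single-crossover classes g+ d+ v and g d v+ (159 + 219 = 378) plus the double crossovers (45).
RF(d–g) = (378 + 45) / 1944 = 423/1944 = 0.2176 → 21.8 cM.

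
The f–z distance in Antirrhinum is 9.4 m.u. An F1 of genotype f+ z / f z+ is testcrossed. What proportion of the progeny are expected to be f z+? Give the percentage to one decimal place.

A map distance of 9.4 m.u. corresponds to a recombination frequency of 0.094.
The F1 is f+ z / f z+, so f z+ is a parental gamete class with expected frequency (1 − r)/2 = 0.906/2 = 0.4530.
That is 0.4530 = 45.3% of the progeny.

45.3%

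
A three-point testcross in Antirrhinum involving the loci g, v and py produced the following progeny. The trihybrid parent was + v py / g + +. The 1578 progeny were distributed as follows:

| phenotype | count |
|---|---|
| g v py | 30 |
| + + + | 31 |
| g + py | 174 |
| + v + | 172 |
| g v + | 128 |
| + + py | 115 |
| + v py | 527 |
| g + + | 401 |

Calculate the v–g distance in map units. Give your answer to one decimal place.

The two rarest classes, g v py and + + +, are the double crossovers. Comparing them with the parentals, only the g allele has switched, so g is the middle locus and the order is v – g – py.
Crossovers in the v–g interval produce the single-crossover classes + + py and g v + (115 + 128 = 243) plus the double crossovers (61).
RF(v–g) = (243 + 61) / 1578 = 304/1578 = 0.1926 → 19.3 map units.

19.3 map units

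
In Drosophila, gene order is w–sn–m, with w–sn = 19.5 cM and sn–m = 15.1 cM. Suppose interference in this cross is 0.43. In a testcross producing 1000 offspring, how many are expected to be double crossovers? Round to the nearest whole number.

Map distances give recombination frequencies of 0.195 and 0.151 for the two intervals.
With interference 0.43 (so coincidence = 0.57), expected double-crossover frequency = 0.195 × 0.151 × 0.57 = 0.01678.
Expected number = 0.01678 × 1000 = 16.78 ≈ 17.

17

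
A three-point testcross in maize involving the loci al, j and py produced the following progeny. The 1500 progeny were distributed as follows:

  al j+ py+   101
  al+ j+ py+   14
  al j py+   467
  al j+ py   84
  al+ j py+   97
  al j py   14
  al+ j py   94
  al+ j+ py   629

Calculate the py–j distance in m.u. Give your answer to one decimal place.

14.9 m.u.

The two most frequent reciprocal classes, al j py+ and al+ j+ py, are the parental types, so the F1 was al j py+ / al+ j+ py.
The two rarest classes, al j py and al+ j+ py+, are the double crossovers. Comparing them with the parentals, only the py allele has switched, so py is the middle locus and the order is al – py – j.
Crossovers in the py–j interval produce the single-crossover classes al j+ py+ and al+ j py (101 + 94 = 195) plus the double crossovers (28).
RF(py–j) = (195 + 28) / 1500 = 223/1500 = 0.1487 → 14.9 m.u.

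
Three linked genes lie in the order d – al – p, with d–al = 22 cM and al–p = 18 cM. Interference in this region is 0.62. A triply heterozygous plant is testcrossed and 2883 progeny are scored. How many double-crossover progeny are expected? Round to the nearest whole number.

Map distances give recombination frequencies of 0.220 and 0.180 for the two intervals.
With interference 0.62 (so coincidence = 0.38), expected double-crossover frequency = 0.220 × 0.180 × 0.38 = 0.01505.
Expected number = 0.01505 × 2883 = 43.38 ≈ 43.

43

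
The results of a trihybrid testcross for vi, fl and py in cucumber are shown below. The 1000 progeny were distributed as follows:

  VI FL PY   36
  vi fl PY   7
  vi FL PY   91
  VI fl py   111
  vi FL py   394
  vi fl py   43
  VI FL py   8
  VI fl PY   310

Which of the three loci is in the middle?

The two most frequent reciprocal classes, vi FL py and VI fl PY, are the parental types, so the F1 was vi FL py / VI fl PY.
The two rarest classes, VI FL py and vi fl PY, are the double crossovers. Comparing them with the parentals, only the vi allele has switched, so vi is the middle locus and the order is py – vi – fl.

vi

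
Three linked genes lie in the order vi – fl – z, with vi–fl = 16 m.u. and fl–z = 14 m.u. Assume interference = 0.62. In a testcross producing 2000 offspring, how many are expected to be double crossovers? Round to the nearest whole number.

Map distances give recombination frequencies of 0.160 and 0.140 for the two intervals.
With interference 0.62 (so coincidence = 0.38), expected double-crossover frequency = 0.160 × 0.140 × 0.38 = 0.00851.
Expected number = 0.00851 × 2000 = 17.02 ≈ 17.

17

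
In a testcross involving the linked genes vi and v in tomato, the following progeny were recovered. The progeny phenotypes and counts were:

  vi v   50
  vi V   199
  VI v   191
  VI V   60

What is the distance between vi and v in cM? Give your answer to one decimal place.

The two most frequent classes, VI v (191) and vi V (199), are the parental types, so the F1 was VI v / vi V.
The recombinant classes are VI V and vi v: 60 + 50 = 110.
Recombination frequency = 110/500 = 0.2200 ≈ 22.0%, i.e. 22.0 cM.

22.0 cM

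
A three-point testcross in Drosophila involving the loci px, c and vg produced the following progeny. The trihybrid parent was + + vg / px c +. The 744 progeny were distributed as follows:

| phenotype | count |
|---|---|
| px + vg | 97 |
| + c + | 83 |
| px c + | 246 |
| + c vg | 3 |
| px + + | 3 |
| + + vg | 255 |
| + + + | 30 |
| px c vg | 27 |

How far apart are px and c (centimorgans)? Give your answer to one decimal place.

25.0 centimorgans

The two rarest classes, + c vg and px + +, are the double crossovers. Comparing them with the parentals, only the c allele has switched, so c is the middle locus and the order is vg – c – px.
Crossovers in the c–px interval produce the single-crossover classes px + vg and + c + (97 + 83 = 180) plus the double crossovers (6).
RF(c–px) = (180 + 6) / 744 = 186/744 = 0.2500 → 25.0 centimorgans.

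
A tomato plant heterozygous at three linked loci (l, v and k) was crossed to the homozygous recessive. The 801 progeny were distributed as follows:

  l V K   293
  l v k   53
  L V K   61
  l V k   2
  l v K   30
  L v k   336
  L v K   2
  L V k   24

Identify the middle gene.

k

The two most frequent reciprocal classes, L v k and l V K, are the parental types, so the F1 was L v k / l V K.
The two rarest classes, L v K and l V k, are the double crossovers. Comparing them with the parentals, only the k allele has switched, so k is the middle locus and the order is l – k – v.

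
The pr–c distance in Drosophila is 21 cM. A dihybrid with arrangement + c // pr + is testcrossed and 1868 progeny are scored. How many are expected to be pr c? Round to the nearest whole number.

196

A map distance of 21 cM corresponds to a recombination frequency of 0.210.
The F1 is + c / pr +, so pr c is a recombinant gamete class with expected frequency r/2 = 0.210/2 = 0.1050.
Expected number = 0.1050 × 1868 = 196.14 ≈ 196.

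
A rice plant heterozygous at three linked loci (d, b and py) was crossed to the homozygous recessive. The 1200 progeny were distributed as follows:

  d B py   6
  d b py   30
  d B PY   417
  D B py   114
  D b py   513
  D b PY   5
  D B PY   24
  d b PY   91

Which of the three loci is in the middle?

py

The two most frequent reciprocal classes, d B PY and D b py, are the parental types, so the F1 was d B PY / D b py.
The two rarest classes, d B py and D b PY, are the double crossovers. Comparing them with the parentals, only the py allele has switched, so py is the middle locus and the order is b – py – d.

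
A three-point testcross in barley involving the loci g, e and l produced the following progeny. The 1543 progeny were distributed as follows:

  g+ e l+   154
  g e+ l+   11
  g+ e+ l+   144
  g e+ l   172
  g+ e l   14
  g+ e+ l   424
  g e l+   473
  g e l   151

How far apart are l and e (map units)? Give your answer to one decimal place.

The two most frequent reciprocal classes, g e l+ and g+ e+ l, are the parental types, so the F1 was g e l+ / g+ e+ l.
The two rarest classes, g e+ l+ and g+ e l, are the double crossovers. Comparing them with the parentals, only the e allele has switched, so e is the middle locus and the order is g – e – l.
Crossovers in the e–l interval produce the single-crossover classes g e l and g+ e+ l+ (151 + 144 = 295) plus the double crossovers (25).
RF(e–l) = (295 + 25) / 1543 = 320/1543 = 0.2074 → 20.7 map units.

20.7 map units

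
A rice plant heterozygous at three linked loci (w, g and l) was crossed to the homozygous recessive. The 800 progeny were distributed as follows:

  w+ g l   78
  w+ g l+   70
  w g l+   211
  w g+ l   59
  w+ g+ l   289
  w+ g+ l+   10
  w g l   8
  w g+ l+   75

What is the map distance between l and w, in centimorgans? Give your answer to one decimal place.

18.4 centimorgans

The two most frequent reciprocal classes, w g l+ and w+ g+ l, are the parental types, so the F1 was w g l+ / w+ g+ l.
The two rarest classes, w g l and w+ g+ l+, are the double crossovers. Comparing them with the parentals, only the l allele has switched, so l is the middle locus and the order is g – l – w.
Crossovers in the l–w interval produce the single-crossover classes w+ g l+ and w g+ l (70 + 59 = 129) plus the double crossovers (18).
RF(l–w) = (129 + 18) / 800 = 147/800 = 0.1837 → 18.4 centimorgans.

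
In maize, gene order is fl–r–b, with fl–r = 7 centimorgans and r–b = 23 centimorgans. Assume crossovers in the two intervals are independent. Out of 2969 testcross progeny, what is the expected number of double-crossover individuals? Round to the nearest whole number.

Map distances give recombination frequencies of 0.070 and 0.230 for the two intervals.
With no interference, expected double-crossover frequency = 0.070 × 0.230 = 0.01610.
Expected number = 0.01610 × 2969 = 47.80 ≈ 48.

48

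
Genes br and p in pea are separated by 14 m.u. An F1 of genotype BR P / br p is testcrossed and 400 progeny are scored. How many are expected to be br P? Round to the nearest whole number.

28

A map distance of 14 m.u. corresponds to a recombination frequency of 0.140.
The F1 is BR P / br p, so br P is a recombinant gamete class with expected frequency r/2 = 0.140/2 = 0.0700.
Expected number = 0.0700 × 400 = 28.00 ≈ 28.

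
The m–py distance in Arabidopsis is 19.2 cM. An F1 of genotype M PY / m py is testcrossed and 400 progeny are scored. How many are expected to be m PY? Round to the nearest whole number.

38

A map distance of 19.2 cM corresponds to a recombination frequency of 0.192.
The F1 is M PY / m py, so m PY is a recombinant gamete class with expected frequency r/2 = 0.192/2 = 0.0960.
Expected number = 0.0960 × 400 = 38.40 ≈ 38.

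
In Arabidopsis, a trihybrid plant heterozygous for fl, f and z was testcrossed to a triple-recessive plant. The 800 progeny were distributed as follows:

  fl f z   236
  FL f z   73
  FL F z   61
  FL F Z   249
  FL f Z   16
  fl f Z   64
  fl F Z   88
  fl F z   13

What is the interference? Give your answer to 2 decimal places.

The two most frequent reciprocal classes, FL F Z and fl f z, are the parental types, so the F1 was FL F Z / fl f z.
The two rarest classes, FL f Z and fl F z, are the double crossovers. Comparing them with the parentals, only the f allele has switched, so f is the middle locus and the order is fl – f – z.
fl–f: (161 + 29)/800 = 0.2375; f–z: (125 + 29)/800 = 0.1925.
Expected DCO frequency = 0.2375 × 0.1925 ≈ 0.04572; observed = 29/800 ≈ 0.03625.
Coefficient of coincidence = 0.03625/0.04572 ≈ 0.79; interference = 1 − 0.79 = 0.21.

0.21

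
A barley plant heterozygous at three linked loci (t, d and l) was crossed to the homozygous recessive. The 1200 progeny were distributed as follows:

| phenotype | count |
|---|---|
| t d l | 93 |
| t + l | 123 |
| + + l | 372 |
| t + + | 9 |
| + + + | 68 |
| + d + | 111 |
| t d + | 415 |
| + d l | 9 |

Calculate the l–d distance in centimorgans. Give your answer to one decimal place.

14.9 centimorgans

The two most frequent reciprocal classes, t d + and + + l, are the parental types, so the F1 was t d + / + + l.
The two rarest classes, t + + and + d l, are the double crossovers. Comparing them with the parentals, only the d allele has switched, so d is the middle locus and the order is t – d – l.
Crossovers in the d–l interval produce the single-crossover classes t d l and + + + (93 + 68 = 161) plus the double crossovers (18).
RF(d–l) = (161 + 18) / 1200 = 179/1200 = 0.1492 → 14.9 centimorgans.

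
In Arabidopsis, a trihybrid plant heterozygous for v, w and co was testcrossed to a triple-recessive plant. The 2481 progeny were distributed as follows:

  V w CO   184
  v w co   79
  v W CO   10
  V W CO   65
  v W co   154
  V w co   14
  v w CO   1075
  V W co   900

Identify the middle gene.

The two most frequent reciprocal classes, v w CO and V W co, are the parental types, so the F1 was v w CO / V W co.
The two rarest classes, v W CO and V w co, are the double crossovers. Comparing them with the parentals, only the w allele has switched, so w is the middle locus and the order is v – w – co.

w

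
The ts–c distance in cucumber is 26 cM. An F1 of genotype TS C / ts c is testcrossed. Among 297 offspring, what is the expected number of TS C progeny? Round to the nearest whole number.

A map distance of 26 cM corresponds to a recombination frequency of 0.260.
The F1 is TS C / ts c, so TS C is a parental gamete class with expected frequency (1 − r)/2 = 0.740/2 = 0.3700.
Expected number = 0.3700 × 297 = 109.89 ≈ 110.

110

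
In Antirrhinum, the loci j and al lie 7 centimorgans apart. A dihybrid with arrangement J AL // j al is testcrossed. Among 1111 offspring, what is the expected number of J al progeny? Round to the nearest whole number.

39

A map distance of 7 centimorgans corresponds to a recombination frequency of 0.070.
The F1 is J AL / j al, so J al is a recombinant gamete class with expected frequency r/2 = 0.070/2 = 0.0350.
Expected number = 0.0350 × 1111 = 38.89 ≈ 39.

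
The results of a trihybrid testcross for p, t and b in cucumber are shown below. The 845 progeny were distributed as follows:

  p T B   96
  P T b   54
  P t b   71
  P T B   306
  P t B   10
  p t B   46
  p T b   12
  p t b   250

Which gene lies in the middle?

The two most frequent reciprocal classes, p t b and P T B, are the parental types, so the F1 was p t b / P T B.
The two rarest classes, p T b and P t B, are the double crossovers. Comparing them with the parentals, only the t allele has switched, so t is the middle locus and the order is p – t – b.

t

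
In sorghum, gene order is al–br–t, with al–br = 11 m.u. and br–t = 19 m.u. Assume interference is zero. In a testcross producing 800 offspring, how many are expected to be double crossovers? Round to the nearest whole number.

17

Map distances give recombination frequencies of 0.110 and 0.190 for the two intervals.
With no interference, expected double-crossover frequency = 0.110 × 0.190 = 0.02090.
Expected number = 0.02090 × 800 = 16.72 ≈ 17.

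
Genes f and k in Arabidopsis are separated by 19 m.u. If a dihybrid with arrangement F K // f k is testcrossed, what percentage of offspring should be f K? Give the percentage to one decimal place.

A map distance of 19 m.u. corresponds to a recombination frequency of 0.190.
The F1 is F K / f k, so f K is a recombinant gamete class with expected frequency r/2 = 0.190/2 = 0.0950.
That is 0.0950 = 9.5% of the progeny.

9.5%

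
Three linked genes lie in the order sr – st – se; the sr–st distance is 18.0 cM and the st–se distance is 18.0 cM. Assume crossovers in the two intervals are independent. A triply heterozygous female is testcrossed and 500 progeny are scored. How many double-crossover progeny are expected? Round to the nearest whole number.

Map distances give recombination frequencies of 0.180 and 0.180 for the two intervals.
With no interference, expected double-crossover frequency = 0.180 × 0.180 = 0.03240.
Expected number = 0.03240 × 500 = 16.20 ≈ 16.

16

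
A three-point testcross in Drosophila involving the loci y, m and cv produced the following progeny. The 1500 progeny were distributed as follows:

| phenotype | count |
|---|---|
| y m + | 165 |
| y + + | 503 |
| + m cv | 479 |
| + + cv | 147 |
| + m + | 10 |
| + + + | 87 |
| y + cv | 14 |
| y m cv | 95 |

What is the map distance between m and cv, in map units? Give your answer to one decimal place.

22.4 map units

The two most frequent reciprocal classes, + m cv and y + +, are the parental types, so the F1 was + m cv / y + +.
The two rarest classes, + m + and y + cv, are the double crossovers. Comparing them with the parentals, only the cv allele has switched, so cv is the middle locus and the order is y – cv – m.
Crossovers in the cv–m interval produce the single-crossover classes + + cv and y m + (147 + 165 = 312) plus the double crossovers (24).
RF(cv–m) = (312 + 24) / 1500 = 336/1500 = 0.2240 → 22.4 map units.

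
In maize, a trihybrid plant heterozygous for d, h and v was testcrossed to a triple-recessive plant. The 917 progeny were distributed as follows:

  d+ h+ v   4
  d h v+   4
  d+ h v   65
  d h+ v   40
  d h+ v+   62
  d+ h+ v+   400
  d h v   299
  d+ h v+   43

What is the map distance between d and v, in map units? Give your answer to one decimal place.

14.7 map units

The two most frequent reciprocal classes, d+ h+ v+ and d h v, are the parental types, so the F1 was d+ h+ v+ / d h v.
The two rarest classes, d+ h+ v and d h v+, are the double crossovers. Comparing them with the parentals, only the v allele has switched, so v is the middle locus and the order is d – v – h.
Crossovers in the d–v interval produce the single-crossover classes d h+ v+ and d+ h v (62 + 65 = 127) plus the double crossovers (8).
RF(d–v) = (127 + 8) / 917 = 135/917 = 0.1472 → 14.7 map units.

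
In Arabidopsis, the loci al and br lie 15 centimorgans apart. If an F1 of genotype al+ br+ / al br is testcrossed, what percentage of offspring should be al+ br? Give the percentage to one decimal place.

A map distance of 15 centimorgans corresponds to a recombination frequency of 0.150.
The F1 is al+ br+ / al br, so al+ br is a recombinant gamete class with expected frequency r/2 = 0.150/2 = 0.0750.
That is 0.0750 = 7.5% of the progeny.

7.5%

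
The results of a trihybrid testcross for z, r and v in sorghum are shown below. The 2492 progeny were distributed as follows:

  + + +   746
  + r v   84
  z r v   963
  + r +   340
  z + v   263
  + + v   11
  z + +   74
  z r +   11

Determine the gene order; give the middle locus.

v

The two most frequent reciprocal classes, + + + and z r v, are the parental types, so the F1 was + + + / z r v.
The two rarest classes, + + v and z r +, are the double crossovers. Comparing them with the parentals, only the v allele has switched, so v is the middle locus and the order is r – v – z.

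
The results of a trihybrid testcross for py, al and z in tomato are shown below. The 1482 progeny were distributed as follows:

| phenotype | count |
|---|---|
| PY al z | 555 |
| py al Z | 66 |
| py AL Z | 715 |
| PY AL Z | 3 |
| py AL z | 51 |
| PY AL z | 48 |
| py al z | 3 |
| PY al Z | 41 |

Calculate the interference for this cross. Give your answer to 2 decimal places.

The two most frequent reciprocal classes, PY al z and py AL Z, are the parental types, so the F1 was PY al z / py AL Z.
The two rarest classes, py al z and PY AL Z, are the double crossovers. Comparing them with the parentals, only the py allele has switched, so py is the middle locus and the order is z – py – al.
z–py: (92 + 6)/1482 = 0.0661; py–al: (114 + 6)/1482 = 0.0810.
Expected DCO frequency = 0.0661 × 0.0810 ≈ 0.00535; observed = 6/1482 ≈ 0.00405.
Coefficient of coincidence = 0.00405/0.00535 ≈ 0.76; interference = 1 − 0.76 = 0.24.

0.24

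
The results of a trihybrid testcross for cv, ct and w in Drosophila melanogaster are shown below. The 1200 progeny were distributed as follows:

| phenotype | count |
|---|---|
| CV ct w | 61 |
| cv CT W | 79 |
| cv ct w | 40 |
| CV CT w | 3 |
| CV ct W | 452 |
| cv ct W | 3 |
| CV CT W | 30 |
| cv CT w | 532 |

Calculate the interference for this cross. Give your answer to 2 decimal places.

0.35

The two most frequent reciprocal classes, cv CT w and CV ct W, are the parental types, so the F1 was cv CT w / CV ct W.
The two rarest classes, CV CT w and cv ct W, are the double crossovers. Comparing them with the parentals, only the cv allele has switched, so cv is the middle locus and the order is w – cv – ct.
w–cv: (140 + 6)/1200 = 0.1217; cv–ct: (70 + 6)/1200 = 0.0633.
Expected DCO frequency = 0.1217 × 0.0633 ≈ 0.00770; observed = 6/1200 ≈ 0.00500.
Coefficient of coincidence = 0.00500/0.00770 ≈ 0.65; interference = 1 − 0.65 = 0.35.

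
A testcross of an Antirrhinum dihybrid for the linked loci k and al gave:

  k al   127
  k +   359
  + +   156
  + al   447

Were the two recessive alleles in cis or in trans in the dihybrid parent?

The two most frequent classes are + al (447) and k + (359); these are the parental (non-recombinant) types.
So the F1 carried + al on one chromosome and k + on the other — the recessive alleles are on opposite chromosomes (trans / repulsion).

trans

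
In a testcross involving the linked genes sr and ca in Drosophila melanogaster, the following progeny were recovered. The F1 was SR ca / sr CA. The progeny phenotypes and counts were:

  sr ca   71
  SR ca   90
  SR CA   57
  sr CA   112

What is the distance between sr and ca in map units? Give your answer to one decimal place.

The recombinant classes are SR CA and sr ca: 57 + 71 = 128.
Recombination frequency = 128/330 = 0.3879 ≈ 38.8%, i.e. 38.8 map units.

38.8 map units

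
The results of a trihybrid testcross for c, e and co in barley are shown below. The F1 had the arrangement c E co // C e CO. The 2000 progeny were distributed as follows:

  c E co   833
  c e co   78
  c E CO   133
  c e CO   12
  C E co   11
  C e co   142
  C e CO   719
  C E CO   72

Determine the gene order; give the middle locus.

The two rarest classes, C E co and c e CO, are the double crossovers. Comparing them with the parentals, only the c allele has switched, so c is the middle locus and the order is co – c – e.

c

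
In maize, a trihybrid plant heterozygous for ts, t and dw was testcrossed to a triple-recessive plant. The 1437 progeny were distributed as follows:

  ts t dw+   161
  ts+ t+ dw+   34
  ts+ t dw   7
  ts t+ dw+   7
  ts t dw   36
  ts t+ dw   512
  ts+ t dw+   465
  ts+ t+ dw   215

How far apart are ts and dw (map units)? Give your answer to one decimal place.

The two most frequent reciprocal classes, ts+ t dw+ and ts t+ dw, are the parental types, so the F1 was ts+ t dw+ / ts t+ dw.
The two rarest classes, ts+ t dw and ts t+ dw+, are the double crossovers. Comparing them with the parentals, only the dw allele has switched, so dw is the middle locus and the order is ts – dw – t.
Crossovers in the ts–dw interval produce the single-crossover classes ts t dw+ and ts+ t+ dw (161 + 215 = 376) plus the double crossovers (14).
RF(ts–dw) = (376 + 14) / 1437 = 390/1437 = 0.2714 → 27.1 map units.

27.1 map units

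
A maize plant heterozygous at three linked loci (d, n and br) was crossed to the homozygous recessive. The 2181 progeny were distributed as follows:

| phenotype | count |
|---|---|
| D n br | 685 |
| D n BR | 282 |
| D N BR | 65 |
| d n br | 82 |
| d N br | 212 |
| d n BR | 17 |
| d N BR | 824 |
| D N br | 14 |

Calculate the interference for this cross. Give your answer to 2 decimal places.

The two most frequent reciprocal classes, d N BR and D n br, are the parental types, so the F1 was d N BR / D n br.
The two rarest classes, d n BR and D N br, are the double crossovers. Comparing them with the parentals, only the n allele has switched, so n is the middle locus and the order is br – n – d.
br–n: (494 + 31)/2181 = 0.2407; n–d: (147 + 31)/2181 = 0.0816.
Expected DCO frequency = 0.2407 × 0.0816 ≈ 0.01964; observed = 31/2181 ≈ 0.01421.
Coefficient of coincidence = 0.01421/0.01964 ≈ 0.72; interference = 1 − 0.72 = 0.28.

0.28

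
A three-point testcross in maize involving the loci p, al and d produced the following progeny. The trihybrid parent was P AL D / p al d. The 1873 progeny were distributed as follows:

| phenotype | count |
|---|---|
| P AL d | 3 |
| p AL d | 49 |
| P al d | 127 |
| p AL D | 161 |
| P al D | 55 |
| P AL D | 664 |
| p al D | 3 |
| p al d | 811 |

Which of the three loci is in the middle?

d

The two rarest classes, P AL d and p al D, are the double crossovers. Comparing them with the parentals, only the d allele has switched, so d is the middle locus and the order is al – d – p.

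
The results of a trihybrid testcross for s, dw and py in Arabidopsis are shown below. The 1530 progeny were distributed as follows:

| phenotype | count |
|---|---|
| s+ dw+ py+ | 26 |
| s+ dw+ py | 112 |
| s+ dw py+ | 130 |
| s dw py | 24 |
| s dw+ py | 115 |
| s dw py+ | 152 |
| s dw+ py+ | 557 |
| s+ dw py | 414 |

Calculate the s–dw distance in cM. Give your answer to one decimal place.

The two most frequent reciprocal classes, s+ dw py and s dw+ py+, are the parental types, so the F1 was s+ dw py / s dw+ py+.
The two rarest classes, s dw py and s+ dw+ py+, are the double crossovers. Comparing them with the parentals, only the s allele has switched, so s is the middle locus and the order is dw – s – py.
Crossovers in the dw–s interval produce the single-crossover classes s+ dw+ py and s dw py+ (112 + 152 = 264) plus the double crossovers (50).
RF(dw–s) = (264 + 50) / 1530 = 314/1530 = 0.2052 → 20.5 cM.

20.5 cM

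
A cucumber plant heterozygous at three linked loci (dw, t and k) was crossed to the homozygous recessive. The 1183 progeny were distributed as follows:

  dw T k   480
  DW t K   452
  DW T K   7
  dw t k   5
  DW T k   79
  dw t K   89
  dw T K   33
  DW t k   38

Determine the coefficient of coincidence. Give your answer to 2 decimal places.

0.95

The two most frequent reciprocal classes, dw T k and DW t K, are the parental types, so the F1 was dw T k / DW t K.
The two rarest classes, dw t k and DW T K, are the double crossovers. Comparing them with the parentals, only the t allele has switched, so t is the middle locus and the order is dw – t – k.
dw–t: (168 + 12)/1183 = 0.1522; t–k: (71 + 12)/1183 = 0.0702.
Expected DCO frequency = 0.1522 × 0.0702 ≈ 0.01068; observed = 12/1183 ≈ 0.01014.
Coefficient of coincidence = 0.01014/0.01068 ≈ 0.95.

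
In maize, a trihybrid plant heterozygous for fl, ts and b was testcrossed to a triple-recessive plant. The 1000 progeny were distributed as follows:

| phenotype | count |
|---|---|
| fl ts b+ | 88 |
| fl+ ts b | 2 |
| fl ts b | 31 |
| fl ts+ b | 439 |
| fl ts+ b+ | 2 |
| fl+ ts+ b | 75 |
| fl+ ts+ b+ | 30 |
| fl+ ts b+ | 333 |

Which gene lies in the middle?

b

The two most frequent reciprocal classes, fl ts+ b and fl+ ts b+, are the parental types, so the F1 was fl ts+ b / fl+ ts b+.
The two rarest classes, fl ts+ b+ and fl+ ts b, are the double crossovers. Comparing them with the parentals, only the b allele has switched, so b is the middle locus and the order is ts – b – fl.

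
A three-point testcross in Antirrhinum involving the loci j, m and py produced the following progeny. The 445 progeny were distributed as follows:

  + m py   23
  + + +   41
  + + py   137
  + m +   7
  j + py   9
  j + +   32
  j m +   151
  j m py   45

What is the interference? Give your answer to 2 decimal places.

The two most frequent reciprocal classes, j m + and + + py, are the parental types, so the F1 was j m + / + + py.
The two rarest classes, + m + and j + py, are the double crossovers. Comparing them with the parentals, only the j allele has switched, so j is the middle locus and the order is py – j – m.
py–j: (86 + 16)/445 = 0.2292; j–m: (55 + 16)/445 = 0.1596.
Expected DCO frequency = 0.2292 × 0.1596 ≈ 0.03658; observed = 16/445 ≈ 0.03596.
Coefficient of coincidence = 0.03596/0.03658 ≈ 0.98; interference = 1 − 0.98 = 0.02.

0.02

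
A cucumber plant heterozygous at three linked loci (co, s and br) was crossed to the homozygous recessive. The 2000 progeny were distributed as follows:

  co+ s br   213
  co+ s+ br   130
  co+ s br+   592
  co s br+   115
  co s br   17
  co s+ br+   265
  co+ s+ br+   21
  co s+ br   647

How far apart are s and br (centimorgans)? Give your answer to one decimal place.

25.8 centimorgans

The two most frequent reciprocal classes, co+ s br+ and co s+ br, are the parental types, so the F1 was co+ s br+ / co s+ br.
The two rarest classes, co+ s+ br+ and co s br, are the double crossovers. Comparing them with the parentals, only the s allele has switched, so s is the middle locus and the order is co – s – br.
Crossovers in the s–br interval produce the single-crossover classes co+ s br and co s+ br+ (213 + 265 = 478) plus the double crossovers (38).
RF(s–br) = (478 + 38) / 2000 = 516/2000 = 0.2580 → 25.8 centimorgans.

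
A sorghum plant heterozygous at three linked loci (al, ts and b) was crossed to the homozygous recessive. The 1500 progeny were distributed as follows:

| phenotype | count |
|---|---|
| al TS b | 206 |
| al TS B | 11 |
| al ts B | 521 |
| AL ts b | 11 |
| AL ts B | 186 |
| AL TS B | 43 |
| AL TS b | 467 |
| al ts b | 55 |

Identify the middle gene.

The two most frequent reciprocal classes, al ts B and AL TS b, are the parental types, so the F1 was al ts B / AL TS b.
The two rarest classes, al TS B and AL ts b, are the double crossovers. Comparing them with the parentals, only the ts allele has switched, so ts is the middle locus and the order is al – ts – b.

ts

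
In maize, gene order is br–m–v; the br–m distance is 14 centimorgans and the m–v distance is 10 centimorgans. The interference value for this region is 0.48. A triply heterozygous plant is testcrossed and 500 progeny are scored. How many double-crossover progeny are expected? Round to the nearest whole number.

4

Map distances give recombination frequencies of 0.140 and 0.100 for the two intervals.
With interference 0.48 (so coincidence = 0.52), expected double-crossover frequency = 0.140 × 0.100 × 0.52 = 0.00728.
Expected number = 0.00728 × 500 = 3.64 ≈ 4.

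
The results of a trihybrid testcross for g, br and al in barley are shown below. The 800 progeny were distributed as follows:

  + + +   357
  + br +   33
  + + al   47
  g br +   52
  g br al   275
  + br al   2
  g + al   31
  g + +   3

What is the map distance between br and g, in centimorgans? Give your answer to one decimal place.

8.6 centimorgans

The two most frequent reciprocal classes, + + + and g br al, are the parental types, so the F1 was + + + / g br al.
The two rarest classes, g + + and + br al, are the double crossovers. Comparing them with the parentals, only the g allele has switched, so g is the middle locus and the order is br – g – al.
Crossovers in the br–g interval produce the single-crossover classes + br + and g + al (33 + 31 = 64) plus the double crossovers (5).
RF(br–g) = (64 + 5) / 800 = 69/800 = 0.0862 → 8.6 centimorgans.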